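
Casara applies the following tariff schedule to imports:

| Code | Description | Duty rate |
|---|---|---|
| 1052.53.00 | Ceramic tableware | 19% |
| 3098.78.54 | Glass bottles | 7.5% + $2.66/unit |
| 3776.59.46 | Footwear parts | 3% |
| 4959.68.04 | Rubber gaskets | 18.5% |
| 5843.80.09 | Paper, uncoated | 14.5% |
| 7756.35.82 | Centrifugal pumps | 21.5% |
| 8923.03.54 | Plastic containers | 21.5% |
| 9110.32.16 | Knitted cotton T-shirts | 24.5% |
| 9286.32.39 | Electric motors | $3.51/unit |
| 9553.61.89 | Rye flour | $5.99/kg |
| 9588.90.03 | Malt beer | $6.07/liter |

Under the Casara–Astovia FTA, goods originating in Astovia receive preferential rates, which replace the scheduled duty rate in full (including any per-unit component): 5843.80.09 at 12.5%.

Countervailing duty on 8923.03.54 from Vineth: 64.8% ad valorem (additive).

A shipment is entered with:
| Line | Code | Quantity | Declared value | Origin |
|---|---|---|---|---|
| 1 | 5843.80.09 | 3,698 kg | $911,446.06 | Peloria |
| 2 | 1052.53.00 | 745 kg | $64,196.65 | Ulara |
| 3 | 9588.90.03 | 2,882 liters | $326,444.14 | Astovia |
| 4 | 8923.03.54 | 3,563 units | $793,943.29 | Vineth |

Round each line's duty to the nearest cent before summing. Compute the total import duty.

$847,023.84

Line 1 (5843.80.09, Peloria, 3,698 kg, $911,446.06):
Base rate for 5843.80.09 is 14.5%.
5843.80.09 has an FTA preferential rate, but origin Peloria is not Astovia; base rate stands.
Duty = $911,446.06 × 14.5% = $132,159.68.
Line 2 (1052.53.00, Ulara, 745 kg, $64,196.65):
Base rate for 1052.53.00 is 19%.
Duty = $64,196.65 × 19% = $12,197.36.
Line 3 (9588.90.03, Astovia, 2,882 liters, $326,444.14):
Base rate for 9588.90.03 is $6.07/liter.
Origin Astovia is the FTA partner but 9588.90.03 is not on the preference list; base rate stands.
Duty = 2,882 × $6.07 = $17,493.74.
Line 4 (8923.03.54, Vineth, 3,563 units, $793,943.29):
Base rate for 8923.03.54 is 21.5%.
Additional duty on 8923.03.54 from Vineth: +64.8%. Applied ad valorem rate: 21.5% + 64.8% = 86.3%.
Duty = $793,943.29 × 86.3% = $685,173.06.
Total = $132,159.68 + $12,197.36 + $17,493.74 + $685,173.06 = $847,023.84.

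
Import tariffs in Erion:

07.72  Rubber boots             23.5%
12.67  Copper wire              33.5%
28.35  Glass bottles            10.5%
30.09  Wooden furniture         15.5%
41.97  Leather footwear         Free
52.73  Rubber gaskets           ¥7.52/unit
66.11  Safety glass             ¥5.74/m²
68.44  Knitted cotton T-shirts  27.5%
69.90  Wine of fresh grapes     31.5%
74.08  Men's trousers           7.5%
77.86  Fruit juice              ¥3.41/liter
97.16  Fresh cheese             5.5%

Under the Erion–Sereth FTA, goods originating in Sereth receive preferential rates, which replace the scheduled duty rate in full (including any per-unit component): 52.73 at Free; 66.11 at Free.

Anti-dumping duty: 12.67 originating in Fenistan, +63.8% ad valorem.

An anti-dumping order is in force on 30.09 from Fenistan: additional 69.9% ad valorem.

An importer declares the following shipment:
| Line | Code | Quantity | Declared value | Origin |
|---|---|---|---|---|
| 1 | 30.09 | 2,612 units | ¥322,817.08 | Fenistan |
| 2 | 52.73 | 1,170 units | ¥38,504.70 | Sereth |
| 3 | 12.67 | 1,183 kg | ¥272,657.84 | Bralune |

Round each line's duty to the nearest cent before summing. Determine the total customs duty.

¥367,026.17

Line 1 (30.09, Fenistan, 2,612 units, ¥322,817.08):
Base rate for 30.09 is 15.5%.
Additional duty on 30.09 from Fenistan: +69.9%. Applied ad valorem rate: 15.5% + 69.9% = 85.4%.
Duty = ¥322,817.08 × 85.4% = ¥275,685.79.
Line 2 (52.73, Sereth, 1,170 units, ¥38,504.70):
Base rate for 52.73 is ¥7.52/unit.
Origin Sereth qualifies under the Erion–Sereth agreement and 52.73 is covered: preferential rate Free applies instead.
Duty = ¥38,504.70 × 0% = ¥0.00.
Line 3 (12.67, Bralune, 1,183 kg, ¥272,657.84):
Base rate for 12.67 is 33.5%.
The additional-duty order on 12.67 targets Fenistan, not Bralune; it does not apply.
Duty = ¥272,657.84 × 33.5% = ¥91,340.38.
Total = ¥275,685.79 + ¥0.00 + ¥91,340.38 = ¥367,026.17.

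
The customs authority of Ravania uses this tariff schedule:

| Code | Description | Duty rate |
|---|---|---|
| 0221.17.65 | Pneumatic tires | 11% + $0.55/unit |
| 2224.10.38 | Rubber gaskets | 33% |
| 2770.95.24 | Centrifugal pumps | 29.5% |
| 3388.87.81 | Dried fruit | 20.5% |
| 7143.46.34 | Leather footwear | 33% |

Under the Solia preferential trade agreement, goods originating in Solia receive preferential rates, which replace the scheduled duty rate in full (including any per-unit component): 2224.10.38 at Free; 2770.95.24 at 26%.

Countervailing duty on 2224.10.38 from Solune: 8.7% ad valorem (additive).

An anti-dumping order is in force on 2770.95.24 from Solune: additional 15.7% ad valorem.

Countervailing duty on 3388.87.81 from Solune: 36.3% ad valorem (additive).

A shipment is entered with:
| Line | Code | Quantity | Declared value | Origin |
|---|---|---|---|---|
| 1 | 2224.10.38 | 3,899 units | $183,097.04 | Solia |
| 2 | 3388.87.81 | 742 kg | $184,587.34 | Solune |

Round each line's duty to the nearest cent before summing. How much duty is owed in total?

$104,845.61

Line 1 (2224.10.38, Solia, 3,899 units, $183,097.04):
Base rate for 2224.10.38 is 33%.
Origin Solia qualifies under the Ravania–Solia agreement and 2224.10.38 is covered: preferential rate Free applies instead.
The additional-duty order on 2224.10.38 targets Solune, not Solia; it does not apply.
Duty = $183,097.04 × 0% = $0.00.
Line 2 (3388.87.81, Solune, 742 kg, $184,587.34):
Base rate for 3388.87.81 is 20.5%.
Additional duty on 3388.87.81 from Solune: +36.3%. Applied ad valorem rate: 20.5% + 36.3% = 56.8%.
Duty = $184,587.34 × 56.8% = $104,845.61.
Total = $0.00 + $104,845.61 = $104,845.61.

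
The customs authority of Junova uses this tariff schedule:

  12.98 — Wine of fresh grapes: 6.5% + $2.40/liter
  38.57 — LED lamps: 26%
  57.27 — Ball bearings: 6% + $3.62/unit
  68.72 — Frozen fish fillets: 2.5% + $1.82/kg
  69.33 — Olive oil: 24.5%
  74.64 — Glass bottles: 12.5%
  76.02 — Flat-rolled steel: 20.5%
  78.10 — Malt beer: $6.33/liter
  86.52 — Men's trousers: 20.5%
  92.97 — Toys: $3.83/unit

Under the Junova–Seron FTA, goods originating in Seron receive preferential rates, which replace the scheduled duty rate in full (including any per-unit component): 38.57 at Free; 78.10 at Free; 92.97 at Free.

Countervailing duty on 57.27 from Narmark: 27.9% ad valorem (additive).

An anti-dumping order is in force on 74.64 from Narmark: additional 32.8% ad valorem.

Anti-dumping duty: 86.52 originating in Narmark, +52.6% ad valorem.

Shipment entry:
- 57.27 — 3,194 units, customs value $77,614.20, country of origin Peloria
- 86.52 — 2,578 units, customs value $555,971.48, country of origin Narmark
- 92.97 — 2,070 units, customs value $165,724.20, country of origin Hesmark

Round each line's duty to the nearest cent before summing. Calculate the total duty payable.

$430,562.38

Line 1 (57.27, Peloria, 3,194 units, $77,614.20):
Base rate for 57.27 is 6% + $3.62/unit.
The additional-duty order on 57.27 targets Narmark, not Peloria; it does not apply.
Duty = $77,614.20 × 6% + 3,194 × $3.62 = $16,219.13.
Line 2 (86.52, Narmark, 2,578 units, $555,971.48):
Base rate for 86.52 is 20.5%.
Additional duty on 86.52 from Narmark: +52.6%. Applied ad valorem rate: 20.5% + 52.6% = 73.1%.
Duty = $555,971.48 × 73.1% = $406,415.15.
Line 3 (92.97, Hesmark, 2,070 units, $165,724.20):
Base rate for 92.97 is $3.83/unit.
92.97 has an FTA preferential rate, but origin Hesmark is not Seron; base rate stands.
Duty = 2,070 × $3.83 = $7,928.10.
Total = $16,219.13 + $406,415.15 + $7,928.10 = $430,562.38.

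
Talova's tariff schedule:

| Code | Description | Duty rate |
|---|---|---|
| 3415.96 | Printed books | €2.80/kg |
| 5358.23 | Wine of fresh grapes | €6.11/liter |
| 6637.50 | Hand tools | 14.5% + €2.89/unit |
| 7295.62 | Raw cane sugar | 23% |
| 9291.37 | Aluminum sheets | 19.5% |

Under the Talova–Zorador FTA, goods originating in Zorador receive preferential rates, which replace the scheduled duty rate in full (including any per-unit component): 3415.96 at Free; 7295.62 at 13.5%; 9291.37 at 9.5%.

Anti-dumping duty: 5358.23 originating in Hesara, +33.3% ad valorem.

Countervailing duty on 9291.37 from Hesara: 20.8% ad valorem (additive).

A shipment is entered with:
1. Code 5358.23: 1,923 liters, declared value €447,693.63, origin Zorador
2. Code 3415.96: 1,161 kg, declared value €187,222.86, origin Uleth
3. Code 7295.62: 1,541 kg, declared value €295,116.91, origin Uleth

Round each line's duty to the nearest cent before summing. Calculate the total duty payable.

€82,877.22

Line 1 (5358.23, Zorador, 1,923 liters, €447,693.63):
Base rate for 5358.23 is €6.11/liter.
Origin Zorador is the FTA partner but 5358.23 is not on the preference list; base rate stands.
The additional-duty order on 5358.23 targets Hesara, not Zorador; it does not apply.
Duty = 1,923 × €6.11 = €11,749.53.
Line 2 (3415.96, Uleth, 1,161 kg, €187,222.86):
Base rate for 3415.96 is €2.80/kg.
3415.96 has an FTA preferential rate, but origin Uleth is not Zorador; base rate stands.
Duty = 1,161 × €2.80 = €3,250.80.
Line 3 (7295.62, Uleth, 1,541 kg, €295,116.91):
Base rate for 7295.62 is 23%.
7295.62 has an FTA preferential rate, but origin Uleth is not Zorador; base rate stands.
Duty = €295,116.91 × 23% = €67,876.89.
Total = €11,749.53 + €3,250.80 + €67,876.89 = €82,877.22.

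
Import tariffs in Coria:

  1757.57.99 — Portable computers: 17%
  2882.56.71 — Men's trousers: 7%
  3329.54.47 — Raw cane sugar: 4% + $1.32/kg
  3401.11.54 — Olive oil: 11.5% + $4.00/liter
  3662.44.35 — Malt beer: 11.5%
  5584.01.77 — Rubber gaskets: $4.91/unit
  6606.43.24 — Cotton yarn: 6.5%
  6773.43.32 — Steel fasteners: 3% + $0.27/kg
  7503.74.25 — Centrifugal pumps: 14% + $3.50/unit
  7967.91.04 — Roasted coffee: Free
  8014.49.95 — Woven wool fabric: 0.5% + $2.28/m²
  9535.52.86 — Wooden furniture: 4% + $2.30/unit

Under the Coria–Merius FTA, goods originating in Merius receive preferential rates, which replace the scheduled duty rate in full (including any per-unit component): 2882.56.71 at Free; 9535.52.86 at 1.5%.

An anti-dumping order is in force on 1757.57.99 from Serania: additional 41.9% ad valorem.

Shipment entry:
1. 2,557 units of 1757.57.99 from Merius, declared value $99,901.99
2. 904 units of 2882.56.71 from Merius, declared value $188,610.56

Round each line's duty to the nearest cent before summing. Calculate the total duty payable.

Line 1 (1757.57.99, Merius, 2,557 units, $99,901.99):
Base rate for 1757.57.99 is 17%.
Origin Merius is the FTA partner but 1757.57.99 is not on the preference list; base rate stands.
The additional-duty order on 1757.57.99 targets Serania, not Merius; it does not apply.
Duty = $99,901.99 × 17% = $16,983.34.
Line 2 (2882.56.71, Merius, 904 units, $188,610.56):
Base rate for 2882.56.71 is 7%.
Origin Merius qualifies under the Coria–Merius agreement and 2882.56.71 is covered: preferential rate Free applies instead.
Duty = $188,610.56 × 0% = $0.00.
Total = $16,983.34 + $0.00 = $16,983.34.

$16,983.34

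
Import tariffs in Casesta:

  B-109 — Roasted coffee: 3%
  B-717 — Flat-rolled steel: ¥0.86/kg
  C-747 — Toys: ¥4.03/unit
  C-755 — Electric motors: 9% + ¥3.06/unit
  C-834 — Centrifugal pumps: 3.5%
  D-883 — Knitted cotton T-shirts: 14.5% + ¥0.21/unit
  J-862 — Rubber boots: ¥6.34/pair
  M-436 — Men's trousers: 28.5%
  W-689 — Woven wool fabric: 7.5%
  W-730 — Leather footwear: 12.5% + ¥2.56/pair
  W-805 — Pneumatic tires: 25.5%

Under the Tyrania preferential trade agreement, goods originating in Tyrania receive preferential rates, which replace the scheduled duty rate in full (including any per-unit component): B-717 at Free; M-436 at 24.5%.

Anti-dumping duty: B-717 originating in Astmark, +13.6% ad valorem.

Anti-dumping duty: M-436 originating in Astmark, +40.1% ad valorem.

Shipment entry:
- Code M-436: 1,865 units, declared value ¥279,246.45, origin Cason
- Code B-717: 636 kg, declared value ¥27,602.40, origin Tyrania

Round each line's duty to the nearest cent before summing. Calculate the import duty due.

¥79,585.24

Line 1 (M-436, Cason, 1,865 units, ¥279,246.45):
Base rate for M-436 is 28.5%.
M-436 has an FTA preferential rate, but origin Cason is not Tyrania; base rate stands.
The additional-duty order on M-436 targets Astmark, not Cason; it does not apply.
Duty = ¥279,246.45 × 28.5% = ¥79,585.24.
Line 2 (B-717, Tyrania, 636 kg, ¥27,602.40):
Base rate for B-717 is ¥0.86/kg.
Origin Tyrania qualifies under the Casesta–Tyrania agreement and B-717 is covered: preferential rate Free applies instead.
The additional-duty order on B-717 targets Astmark, not Tyrania; it does not apply.
Duty = ¥27,602.40 × 0% = ¥0.00.
Total = ¥79,585.24 + ¥0.00 = ¥79,585.24.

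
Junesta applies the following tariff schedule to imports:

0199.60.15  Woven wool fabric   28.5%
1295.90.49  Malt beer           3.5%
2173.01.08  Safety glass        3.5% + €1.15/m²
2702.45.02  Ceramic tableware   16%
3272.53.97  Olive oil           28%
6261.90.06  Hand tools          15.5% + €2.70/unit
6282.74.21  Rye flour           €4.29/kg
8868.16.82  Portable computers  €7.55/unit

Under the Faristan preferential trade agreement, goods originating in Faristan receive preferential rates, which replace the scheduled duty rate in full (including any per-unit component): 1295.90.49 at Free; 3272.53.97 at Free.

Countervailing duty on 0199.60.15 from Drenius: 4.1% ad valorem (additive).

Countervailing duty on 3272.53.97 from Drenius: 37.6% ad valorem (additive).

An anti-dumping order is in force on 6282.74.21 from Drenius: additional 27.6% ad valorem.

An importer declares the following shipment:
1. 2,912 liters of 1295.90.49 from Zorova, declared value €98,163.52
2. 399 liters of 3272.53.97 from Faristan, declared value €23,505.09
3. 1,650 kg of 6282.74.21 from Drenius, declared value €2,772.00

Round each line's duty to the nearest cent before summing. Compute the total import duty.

Line 1 (1295.90.49, Zorova, 2,912 liters, €98,163.52):
Base rate for 1295.90.49 is 3.5%.
1295.90.49 has an FTA preferential rate, but origin Zorova is not Faristan; base rate stands.
Duty = €98,163.52 × 3.5% = €3,435.72.
Line 2 (3272.53.97, Faristan, 399 liters, €23,505.09):
Base rate for 3272.53.97 is 28%.
Origin Faristan qualifies under the Junesta–Faristan agreement and 3272.53.97 is covered: preferential rate Free applies instead.
The additional-duty order on 3272.53.97 targets Drenius, not Faristan; it does not apply.
Duty = €23,505.09 × 0% = €0.00.
Line 3 (6282.74.21, Drenius, 1,650 kg, €2,772.00):
Base rate for 6282.74.21 is €4.29/kg.
Additional duty on 6282.74.21 from Drenius: +27.6% ad valorem. Applied ad valorem rate = 27.6%.
Duty = €2,772.00 × 27.6% + 1,650 × €4.29 = €7,843.57.
Total = €3,435.72 + €0.00 + €7,843.57 = €11,279.29.

€11,279.29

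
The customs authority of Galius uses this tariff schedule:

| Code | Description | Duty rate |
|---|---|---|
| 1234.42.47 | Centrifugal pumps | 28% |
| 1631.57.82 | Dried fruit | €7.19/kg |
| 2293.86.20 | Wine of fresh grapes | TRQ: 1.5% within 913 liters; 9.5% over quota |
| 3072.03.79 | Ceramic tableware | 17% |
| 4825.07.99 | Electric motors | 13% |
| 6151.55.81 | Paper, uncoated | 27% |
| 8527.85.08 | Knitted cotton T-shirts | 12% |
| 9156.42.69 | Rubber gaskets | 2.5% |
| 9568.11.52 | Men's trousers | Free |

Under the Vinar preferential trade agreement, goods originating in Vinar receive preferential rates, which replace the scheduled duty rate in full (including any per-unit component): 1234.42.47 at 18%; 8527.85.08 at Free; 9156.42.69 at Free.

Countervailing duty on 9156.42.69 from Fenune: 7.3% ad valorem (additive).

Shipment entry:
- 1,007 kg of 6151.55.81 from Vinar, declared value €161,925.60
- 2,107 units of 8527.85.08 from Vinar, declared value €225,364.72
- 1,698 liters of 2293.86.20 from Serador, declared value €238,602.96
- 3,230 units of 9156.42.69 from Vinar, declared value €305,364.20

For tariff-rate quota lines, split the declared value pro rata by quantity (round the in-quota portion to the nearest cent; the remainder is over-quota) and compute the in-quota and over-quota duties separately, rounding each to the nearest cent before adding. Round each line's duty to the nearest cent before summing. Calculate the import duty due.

€56,123.61

Line 1 (6151.55.81, Vinar, 1,007 kg, €161,925.60):
Base rate for 6151.55.81 is 27%.
Origin Vinar is the FTA partner but 6151.55.81 is not on the preference list; base rate stands.
Duty = €161,925.60 × 27% = €43,719.91.
Line 2 (8527.85.08, Vinar, 2,107 units, €225,364.72):
Base rate for 8527.85.08 is 12%.
Origin Vinar qualifies under the Galius–Vinar agreement and 8527.85.08 is covered: preferential rate Free applies instead.
Duty = €225,364.72 × 0% = €0.00.
Line 3 (2293.86.20, Serador, 1,698 liters, €238,602.96):
Code 2293.86.20 is under a tariff-rate quota (threshold 913 liters). In-quota: 913 liters at 1.5%; over-quota: 785 liters at 9.5%.
Pro-rata value split: in-quota = €238,602.96 × 913/1,698 = €128,294.76; over-quota = €238,602.96 − €128,294.76 = €110,308.20.
In-quota duty = €128,294.76 × 1.5% = €1,924.42. Over-quota duty = €110,308.20 × 9.5% = €10,479.28.
Line duty = €1,924.42 + €10,479.28 = €12,403.70.
Line 4 (9156.42.69, Vinar, 3,230 units, €305,364.20):
Base rate for 9156.42.69 is 2.5%.
Origin Vinar qualifies under the Galius–Vinar agreement and 9156.42.69 is covered: preferential rate Free applies instead.
The additional-duty order on 9156.42.69 targets Fenune, not Vinar; it does not apply.
Duty = €305,364.20 × 0% = €0.00.
Total = €43,719.91 + €0.00 + €12,403.70 + €0.00 = €56,123.61.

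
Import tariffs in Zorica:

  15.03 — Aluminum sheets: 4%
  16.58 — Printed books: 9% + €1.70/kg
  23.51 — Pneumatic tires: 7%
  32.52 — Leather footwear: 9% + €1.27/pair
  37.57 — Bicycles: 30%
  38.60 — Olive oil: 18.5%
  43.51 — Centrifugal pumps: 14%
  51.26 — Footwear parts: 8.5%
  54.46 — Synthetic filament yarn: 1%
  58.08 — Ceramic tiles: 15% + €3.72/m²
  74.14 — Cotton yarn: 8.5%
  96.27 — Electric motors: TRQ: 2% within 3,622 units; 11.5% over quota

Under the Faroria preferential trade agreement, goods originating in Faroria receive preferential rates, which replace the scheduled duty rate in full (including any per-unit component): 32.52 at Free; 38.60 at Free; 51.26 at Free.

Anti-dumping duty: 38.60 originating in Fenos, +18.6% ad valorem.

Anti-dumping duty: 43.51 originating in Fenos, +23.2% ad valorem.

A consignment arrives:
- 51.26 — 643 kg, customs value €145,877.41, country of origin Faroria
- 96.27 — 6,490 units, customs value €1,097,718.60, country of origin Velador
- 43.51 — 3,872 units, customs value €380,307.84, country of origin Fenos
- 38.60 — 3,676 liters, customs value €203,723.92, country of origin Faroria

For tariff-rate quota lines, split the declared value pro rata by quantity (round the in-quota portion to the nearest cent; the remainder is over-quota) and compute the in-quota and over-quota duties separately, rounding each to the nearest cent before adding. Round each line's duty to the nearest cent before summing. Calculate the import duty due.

€209,512.77

Line 1 (51.26, Faroria, 643 kg, €145,877.41):
Base rate for 51.26 is 8.5%.
Origin Faroria qualifies under the Zorica–Faroria agreement and 51.26 is covered: preferential rate Free applies instead.
Duty = €145,877.41 × 0% = €0.00.
Line 2 (96.27, Velador, 6,490 units, €1,097,718.60):
Code 96.27 is under a tariff-rate quota (threshold 3,622 units). In-quota: 3,622 units at 2%; over-quota: 2,868 units at 11.5%.
Pro-rata value split: in-quota = €1,097,718.60 × 3,622/6,490 = €612,625.08; over-quota = €1,097,718.60 − €612,625.08 = €485,093.52.
In-quota duty = €612,625.08 × 2% = €12,252.50. Over-quota duty = €485,093.52 × 11.5% = €55,785.75.
Line duty = €12,252.50 + €55,785.75 = €68,038.25.
Line 3 (43.51, Fenos, 3,872 units, €380,307.84):
Base rate for 43.51 is 14%.
Additional duty on 43.51 from Fenos: +23.2%. Applied ad valorem rate: 14% + 23.2% = 37.2%.
Duty = €380,307.84 × 37.2% = €141,474.52.
Line 4 (38.60, Faroria, 3,676 liters, €203,723.92):
Base rate for 38.60 is 18.5%.
Origin Faroria qualifies under the Zorica–Faroria agreement and 38.60 is covered: preferential rate Free applies instead.
The additional-duty order on 38.60 targets Fenos, not Faroria; it does not apply.
Duty = €203,723.92 × 0% = €0.00.
Total = €0.00 + €68,038.25 + €141,474.52 + €0.00 = €209,512.77.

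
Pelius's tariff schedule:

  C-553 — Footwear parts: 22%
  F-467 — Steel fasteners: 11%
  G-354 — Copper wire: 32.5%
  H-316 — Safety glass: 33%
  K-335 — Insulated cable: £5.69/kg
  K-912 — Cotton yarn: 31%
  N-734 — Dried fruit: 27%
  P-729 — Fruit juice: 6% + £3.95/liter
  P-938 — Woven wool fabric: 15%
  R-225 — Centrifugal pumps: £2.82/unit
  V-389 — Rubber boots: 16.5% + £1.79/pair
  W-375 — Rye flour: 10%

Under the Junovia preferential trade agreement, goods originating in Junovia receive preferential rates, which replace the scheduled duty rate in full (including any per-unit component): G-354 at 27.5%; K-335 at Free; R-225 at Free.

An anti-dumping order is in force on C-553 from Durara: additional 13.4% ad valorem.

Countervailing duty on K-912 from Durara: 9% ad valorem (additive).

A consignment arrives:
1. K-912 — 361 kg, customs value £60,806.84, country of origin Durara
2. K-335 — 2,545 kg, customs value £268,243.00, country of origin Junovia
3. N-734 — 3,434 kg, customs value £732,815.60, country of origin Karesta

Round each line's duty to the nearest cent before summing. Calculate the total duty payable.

£222,182.95

Line 1 (K-912, Durara, 361 kg, £60,806.84):
Base rate for K-912 is 31%.
Additional duty on K-912 from Durara: +9%. Applied ad valorem rate: 31% + 9% = 40%.
Duty = £60,806.84 × 40% = £24,322.74.
Line 2 (K-335, Junovia, 2,545 kg, £268,243.00):
Base rate for K-335 is £5.69/kg.
Origin Junovia qualifies under the Pelius–Junovia agreement and K-335 is covered: preferential rate Free applies instead.
Duty = £268,243.00 × 0% = £0.00.
Line 3 (N-734, Karesta, 3,434 kg, £732,815.60):
Base rate for N-734 is 27%.
Duty = £732,815.60 × 27% = £197,860.21.
Total = £24,322.74 + £0.00 + £197,860.21 = £222,182.95.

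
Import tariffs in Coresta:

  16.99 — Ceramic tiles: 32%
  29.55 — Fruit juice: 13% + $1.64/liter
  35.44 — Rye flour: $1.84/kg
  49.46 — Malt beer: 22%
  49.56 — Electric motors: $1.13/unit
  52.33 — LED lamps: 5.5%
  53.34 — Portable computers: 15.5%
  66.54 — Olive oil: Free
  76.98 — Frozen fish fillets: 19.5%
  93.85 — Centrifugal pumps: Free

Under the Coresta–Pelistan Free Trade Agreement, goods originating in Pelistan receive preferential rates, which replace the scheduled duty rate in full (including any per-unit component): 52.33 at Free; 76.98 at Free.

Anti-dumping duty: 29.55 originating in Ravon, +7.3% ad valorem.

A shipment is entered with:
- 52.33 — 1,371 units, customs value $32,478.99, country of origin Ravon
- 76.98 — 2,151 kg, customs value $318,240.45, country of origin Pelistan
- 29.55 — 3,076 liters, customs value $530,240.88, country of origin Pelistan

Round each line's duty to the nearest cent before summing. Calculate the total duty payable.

$75,762.29

Line 1 (52.33, Ravon, 1,371 units, $32,478.99):
Base rate for 52.33 is 5.5%.
52.33 has an FTA preferential rate, but origin Ravon is not Pelistan; base rate stands.
Duty = $32,478.99 × 5.5% = $1,786.34.
Line 2 (76.98, Pelistan, 2,151 kg, $318,240.45):
Base rate for 76.98 is 19.5%.
Origin Pelistan qualifies under the Coresta–Pelistan agreement and 76.98 is covered: preferential rate Free applies instead.
Duty = $318,240.45 × 0% = $0.00.
Line 3 (29.55, Pelistan, 3,076 liters, $530,240.88):
Base rate for 29.55 is 13% + $1.64/liter.
Origin Pelistan is the FTA partner but 29.55 is not on the preference list; base rate stands.
The additional-duty order on 29.55 targets Ravon, not Pelistan; it does not apply.
Duty = $530,240.88 × 13% + 3,076 × $1.64 = $73,975.95.
Total = $1,786.34 + $0.00 + $73,975.95 = $75,762.29.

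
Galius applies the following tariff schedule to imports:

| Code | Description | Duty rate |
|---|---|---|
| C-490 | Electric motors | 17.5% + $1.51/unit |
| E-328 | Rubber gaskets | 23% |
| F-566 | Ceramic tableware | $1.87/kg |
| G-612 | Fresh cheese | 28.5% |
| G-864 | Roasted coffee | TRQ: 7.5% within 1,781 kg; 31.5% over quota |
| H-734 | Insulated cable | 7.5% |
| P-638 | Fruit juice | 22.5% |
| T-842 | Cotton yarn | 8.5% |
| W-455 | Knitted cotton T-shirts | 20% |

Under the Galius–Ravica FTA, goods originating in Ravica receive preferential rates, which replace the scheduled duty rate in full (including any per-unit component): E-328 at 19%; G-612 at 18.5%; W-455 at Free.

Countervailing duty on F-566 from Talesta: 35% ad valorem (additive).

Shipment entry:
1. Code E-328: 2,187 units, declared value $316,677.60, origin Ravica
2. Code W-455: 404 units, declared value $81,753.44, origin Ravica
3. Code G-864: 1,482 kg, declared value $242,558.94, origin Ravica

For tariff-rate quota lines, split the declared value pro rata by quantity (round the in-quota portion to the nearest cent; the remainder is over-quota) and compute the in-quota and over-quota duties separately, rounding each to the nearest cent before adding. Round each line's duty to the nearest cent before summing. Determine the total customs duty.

Line 1 (E-328, Ravica, 2,187 units, $316,677.60):
Base rate for E-328 is 23%.
Origin Ravica qualifies under the Galius–Ravica agreement and E-328 is covered: preferential rate 19% applies instead.
Duty = $316,677.60 × 19% = $60,168.74.
Line 2 (W-455, Ravica, 404 units, $81,753.44):
Base rate for W-455 is 20%.
Origin Ravica qualifies under the Galius–Ravica agreement and W-455 is covered: preferential rate Free applies instead.
Duty = $81,753.44 × 0% = $0.00.
Line 3 (G-864, Ravica, 1,482 kg, $242,558.94):
Code G-864 is under a tariff-rate quota (threshold 1,781 kg). Quantity 1,482 kg is within the quota, so the in-quota rate 7.5% applies to the full value.
Duty = $242,558.94 × 7.5% = $18,191.92.
Total = $60,168.74 + $0.00 + $18,191.92 = $78,360.66.

$78,360.66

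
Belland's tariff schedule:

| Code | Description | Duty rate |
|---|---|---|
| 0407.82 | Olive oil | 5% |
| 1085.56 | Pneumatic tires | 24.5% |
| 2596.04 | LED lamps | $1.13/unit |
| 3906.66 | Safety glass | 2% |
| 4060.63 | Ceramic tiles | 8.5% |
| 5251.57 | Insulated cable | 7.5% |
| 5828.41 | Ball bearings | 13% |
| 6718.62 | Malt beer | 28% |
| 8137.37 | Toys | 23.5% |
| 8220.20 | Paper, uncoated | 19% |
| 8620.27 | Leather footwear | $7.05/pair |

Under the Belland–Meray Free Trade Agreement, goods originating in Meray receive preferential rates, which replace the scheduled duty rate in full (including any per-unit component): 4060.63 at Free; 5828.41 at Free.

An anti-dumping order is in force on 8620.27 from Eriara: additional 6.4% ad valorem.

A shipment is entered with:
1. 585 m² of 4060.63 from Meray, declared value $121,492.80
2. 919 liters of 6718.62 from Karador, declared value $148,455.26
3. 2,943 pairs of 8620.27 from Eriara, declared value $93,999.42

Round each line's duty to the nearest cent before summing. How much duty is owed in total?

$68,331.58

Line 1 (4060.63, Meray, 585 m², $121,492.80):
Base rate for 4060.63 is 8.5%.
Origin Meray qualifies under the Belland–Meray agreement and 4060.63 is covered: preferential rate Free applies instead.
Duty = $121,492.80 × 0% = $0.00.
Line 2 (6718.62, Karador, 919 liters, $148,455.26):
Base rate for 6718.62 is 28%.
Duty = $148,455.26 × 28% = $41,567.47.
Line 3 (8620.27, Eriara, 2,943 pairs, $93,999.42):
Base rate for 8620.27 is $7.05/pair.
Additional duty on 8620.27 from Eriara: +6.4% ad valorem. Applied ad valorem rate = 6.4%.
Duty = $93,999.42 × 6.4% + 2,943 × $7.05 = $26,764.11.
Total = $0.00 + $41,567.47 + $26,764.11 = $68,331.58.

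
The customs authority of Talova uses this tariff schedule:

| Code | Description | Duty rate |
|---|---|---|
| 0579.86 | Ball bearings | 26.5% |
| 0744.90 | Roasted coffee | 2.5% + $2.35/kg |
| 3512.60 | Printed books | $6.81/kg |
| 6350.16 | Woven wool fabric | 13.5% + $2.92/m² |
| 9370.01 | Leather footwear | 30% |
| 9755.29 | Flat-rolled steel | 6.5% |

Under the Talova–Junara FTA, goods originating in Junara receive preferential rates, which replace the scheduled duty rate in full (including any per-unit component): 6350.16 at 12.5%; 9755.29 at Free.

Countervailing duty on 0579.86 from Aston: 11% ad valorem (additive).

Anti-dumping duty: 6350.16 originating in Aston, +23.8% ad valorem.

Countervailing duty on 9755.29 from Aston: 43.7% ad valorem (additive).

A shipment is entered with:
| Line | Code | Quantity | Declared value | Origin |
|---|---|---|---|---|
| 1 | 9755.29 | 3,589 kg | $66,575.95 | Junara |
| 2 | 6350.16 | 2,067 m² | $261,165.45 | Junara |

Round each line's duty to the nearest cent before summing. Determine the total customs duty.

Line 1 (9755.29, Junara, 3,589 kg, $66,575.95):
Base rate for 9755.29 is 6.5%.
Origin Junara qualifies under the Talova–Junara agreement and 9755.29 is covered: preferential rate Free applies instead.
The additional-duty order on 9755.29 targets Aston, not Junara; it does not apply.
Duty = $66,575.95 × 0% = $0.00.
Line 2 (6350.16, Junara, 2,067 m², $261,165.45):
Base rate for 6350.16 is 13.5% + $2.92/m².
Origin Junara qualifies under the Talova–Junara agreement and 6350.16 is covered: preferential rate 12.5% applies instead.
The additional-duty order on 6350.16 targets Aston, not Junara; it does not apply.
Duty = $261,165.45 × 12.5% = $32,645.68.
Total = $0.00 + $32,645.68 = $32,645.68.

$32,645.68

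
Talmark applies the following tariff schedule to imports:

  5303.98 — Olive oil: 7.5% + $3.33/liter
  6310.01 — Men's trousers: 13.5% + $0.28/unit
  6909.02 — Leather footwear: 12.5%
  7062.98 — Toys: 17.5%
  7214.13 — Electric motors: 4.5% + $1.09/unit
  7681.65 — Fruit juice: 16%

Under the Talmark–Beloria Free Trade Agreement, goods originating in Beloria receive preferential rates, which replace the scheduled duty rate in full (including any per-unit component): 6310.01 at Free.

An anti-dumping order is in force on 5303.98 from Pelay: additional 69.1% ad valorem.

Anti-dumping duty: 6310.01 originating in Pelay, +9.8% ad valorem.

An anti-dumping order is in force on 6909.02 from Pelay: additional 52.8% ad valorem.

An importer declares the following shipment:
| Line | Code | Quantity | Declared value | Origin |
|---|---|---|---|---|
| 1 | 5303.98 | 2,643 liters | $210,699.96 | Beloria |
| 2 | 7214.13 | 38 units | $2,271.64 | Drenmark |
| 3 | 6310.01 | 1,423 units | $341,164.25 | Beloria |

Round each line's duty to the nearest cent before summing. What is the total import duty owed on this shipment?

$24,747.33

Line 1 (5303.98, Beloria, 2,643 liters, $210,699.96):
Base rate for 5303.98 is 7.5% + $3.33/liter.
Origin Beloria is the FTA partner but 5303.98 is not on the preference list; base rate stands.
The additional-duty order on 5303.98 targets Pelay, not Beloria; it does not apply.
Duty = $210,699.96 × 7.5% + 2,643 × $3.33 = $24,603.69.
Line 2 (7214.13, Drenmark, 38 units, $2,271.64):
Base rate for 7214.13 is 4.5% + $1.09/unit.
Duty = $2,271.64 × 4.5% + 38 × $1.09 = $143.64.
Line 3 (6310.01, Beloria, 1,423 units, $341,164.25):
Base rate for 6310.01 is 13.5% + $0.28/unit.
Origin Beloria qualifies under the Talmark–Beloria agreement and 6310.01 is covered: preferential rate Free applies instead.
The additional-duty order on 6310.01 targets Pelay, not Beloria; it does not apply.
Duty = $341,164.25 × 0% = $0.00.
Total = $24,603.69 + $143.64 + $0.00 = $24,747.33.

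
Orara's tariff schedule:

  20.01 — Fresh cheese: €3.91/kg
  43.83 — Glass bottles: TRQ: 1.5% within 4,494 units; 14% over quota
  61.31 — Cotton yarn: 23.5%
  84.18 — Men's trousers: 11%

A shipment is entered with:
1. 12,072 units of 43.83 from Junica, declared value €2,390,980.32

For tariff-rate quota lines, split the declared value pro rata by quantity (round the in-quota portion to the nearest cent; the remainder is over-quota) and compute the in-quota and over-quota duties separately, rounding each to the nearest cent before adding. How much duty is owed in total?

Line 1 (43.83, Junica, 12,072 units, €2,390,980.32):
Code 43.83 is under a tariff-rate quota (threshold 4,494 units). In-quota: 4,494 units at 1.5%; over-quota: 7,578 units at 14%.
Pro-rata value split: in-quota = €2,390,980.32 × 4,494/12,072 = €890,081.64; over-quota = €2,390,980.32 − €890,081.64 = €1,500,898.68.
In-quota duty = €890,081.64 × 1.5% = €13,351.22. Over-quota duty = €1,500,898.68 × 14% = €210,125.82.
Line duty = €13,351.22 + €210,125.82 = €223,477.04.

€223,477.04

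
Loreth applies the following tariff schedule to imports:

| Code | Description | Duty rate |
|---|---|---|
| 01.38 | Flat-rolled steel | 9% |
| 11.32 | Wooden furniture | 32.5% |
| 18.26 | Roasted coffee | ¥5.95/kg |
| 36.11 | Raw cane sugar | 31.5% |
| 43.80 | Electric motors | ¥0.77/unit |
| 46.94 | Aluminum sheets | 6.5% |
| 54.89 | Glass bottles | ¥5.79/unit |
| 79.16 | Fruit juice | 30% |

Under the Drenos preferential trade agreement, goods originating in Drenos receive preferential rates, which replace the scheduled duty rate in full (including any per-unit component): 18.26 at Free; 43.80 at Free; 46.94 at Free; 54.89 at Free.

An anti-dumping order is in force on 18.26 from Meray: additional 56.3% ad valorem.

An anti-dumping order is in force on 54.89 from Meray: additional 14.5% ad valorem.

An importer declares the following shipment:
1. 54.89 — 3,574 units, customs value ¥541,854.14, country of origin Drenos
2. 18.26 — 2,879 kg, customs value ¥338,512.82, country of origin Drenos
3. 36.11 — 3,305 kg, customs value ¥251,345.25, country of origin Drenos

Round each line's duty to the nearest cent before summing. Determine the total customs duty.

Line 1 (54.89, Drenos, 3,574 units, ¥541,854.14):
Base rate for 54.89 is ¥5.79/unit.
Origin Drenos qualifies under the Loreth–Drenos agreement and 54.89 is covered: preferential rate Free applies instead.
The additional-duty order on 54.89 targets Meray, not Drenos; it does not apply.
Duty = ¥541,854.14 × 0% = ¥0.00.
Line 2 (18.26, Drenos, 2,879 kg, ¥338,512.82):
Base rate for 18.26 is ¥5.95/kg.
Origin Drenos qualifies under the Loreth–Drenos agreement and 18.26 is covered: preferential rate Free applies instead.
The additional-duty order on 18.26 targets Meray, not Drenos; it does not apply.
Duty = ¥338,512.82 × 0% = ¥0.00.
Line 3 (36.11, Drenos, 3,305 kg, ¥251,345.25):
Base rate for 36.11 is 31.5%.
Origin Drenos is the FTA partner but 36.11 is not on the preference list; base rate stands.
Duty = ¥251,345.25 × 31.5% = ¥79,173.75.
Total = ¥0.00 + ¥0.00 + ¥79,173.75 = ¥79,173.75.

¥79,173.75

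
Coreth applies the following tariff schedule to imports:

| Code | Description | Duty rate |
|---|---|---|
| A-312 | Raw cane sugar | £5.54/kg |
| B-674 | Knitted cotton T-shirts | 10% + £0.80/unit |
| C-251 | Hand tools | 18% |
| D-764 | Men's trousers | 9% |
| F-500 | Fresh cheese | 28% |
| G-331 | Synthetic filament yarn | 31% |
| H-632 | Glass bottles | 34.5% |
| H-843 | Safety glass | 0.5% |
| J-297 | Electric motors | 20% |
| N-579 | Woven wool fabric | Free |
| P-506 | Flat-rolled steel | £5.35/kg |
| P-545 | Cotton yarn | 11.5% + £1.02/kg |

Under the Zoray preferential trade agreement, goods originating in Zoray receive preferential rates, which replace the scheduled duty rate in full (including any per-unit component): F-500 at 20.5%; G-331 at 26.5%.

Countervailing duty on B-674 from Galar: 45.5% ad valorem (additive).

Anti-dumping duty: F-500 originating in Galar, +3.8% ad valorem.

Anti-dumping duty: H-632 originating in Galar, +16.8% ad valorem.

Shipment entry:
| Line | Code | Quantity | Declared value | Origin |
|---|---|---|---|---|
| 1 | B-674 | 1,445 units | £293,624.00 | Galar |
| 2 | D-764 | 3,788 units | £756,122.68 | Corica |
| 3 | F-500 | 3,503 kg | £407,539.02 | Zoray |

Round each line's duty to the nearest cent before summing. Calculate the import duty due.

£315,713.86

Line 1 (B-674, Galar, 1,445 units, £293,624.00):
Base rate for B-674 is 10% + £0.80/unit.
Additional duty on B-674 from Galar: +45.5%. Applied ad valorem rate: 10% + 45.5% = 55.5%.
Duty = £293,624.00 × 55.5% + 1,445 × £0.80 = £164,117.32.
Line 2 (D-764, Corica, 3,788 units, £756,122.68):
Base rate for D-764 is 9%.
Duty = £756,122.68 × 9% = £68,051.04.
Line 3 (F-500, Zoray, 3,503 kg, £407,539.02):
Base rate for F-500 is 28%.
Origin Zoray qualifies under the Coreth–Zoray agreement and F-500 is covered: preferential rate 20.5% applies instead.
The additional-duty order on F-500 targets Galar, not Zoray; it does not apply.
Duty = £407,539.02 × 20.5% = £83,545.50.
Total = £164,117.32 + £68,051.04 + £83,545.50 = £315,713.86.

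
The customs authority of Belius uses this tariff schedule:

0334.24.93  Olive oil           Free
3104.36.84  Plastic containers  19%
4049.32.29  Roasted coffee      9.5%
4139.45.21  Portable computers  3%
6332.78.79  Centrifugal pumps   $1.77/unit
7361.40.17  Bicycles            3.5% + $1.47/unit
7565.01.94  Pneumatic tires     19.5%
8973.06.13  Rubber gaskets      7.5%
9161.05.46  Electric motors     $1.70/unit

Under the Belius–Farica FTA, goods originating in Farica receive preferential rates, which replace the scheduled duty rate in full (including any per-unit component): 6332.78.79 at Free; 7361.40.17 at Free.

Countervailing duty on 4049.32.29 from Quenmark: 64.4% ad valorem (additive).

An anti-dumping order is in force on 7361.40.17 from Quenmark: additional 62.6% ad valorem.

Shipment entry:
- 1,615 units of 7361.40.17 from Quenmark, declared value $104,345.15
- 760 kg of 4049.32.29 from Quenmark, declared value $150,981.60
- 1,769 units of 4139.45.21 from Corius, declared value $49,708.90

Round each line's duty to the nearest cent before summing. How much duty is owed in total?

$184,412.86

Line 1 (7361.40.17, Quenmark, 1,615 units, $104,345.15):
Base rate for 7361.40.17 is 3.5% + $1.47/unit.
7361.40.17 has an FTA preferential rate, but origin Quenmark is not Farica; base rate stands.
Additional duty on 7361.40.17 from Quenmark: +62.6%. Applied ad valorem rate: 3.5% + 62.6% = 66.1%.
Duty = $104,345.15 × 66.1% + 1,615 × $1.47 = $71,346.19.
Line 2 (4049.32.29, Quenmark, 760 kg, $150,981.60):
Base rate for 4049.32.29 is 9.5%.
Additional duty on 4049.32.29 from Quenmark: +64.4%. Applied ad valorem rate: 9.5% + 64.4% = 73.9%.
Duty = $150,981.60 × 73.9% = $111,575.40.
Line 3 (4139.45.21, Corius, 1,769 units, $49,708.90):
Base rate for 4139.45.21 is 3%.
Duty = $49,708.90 × 3% = $1,491.27.
Total = $71,346.19 + $111,575.40 + $1,491.27 = $184,412.86.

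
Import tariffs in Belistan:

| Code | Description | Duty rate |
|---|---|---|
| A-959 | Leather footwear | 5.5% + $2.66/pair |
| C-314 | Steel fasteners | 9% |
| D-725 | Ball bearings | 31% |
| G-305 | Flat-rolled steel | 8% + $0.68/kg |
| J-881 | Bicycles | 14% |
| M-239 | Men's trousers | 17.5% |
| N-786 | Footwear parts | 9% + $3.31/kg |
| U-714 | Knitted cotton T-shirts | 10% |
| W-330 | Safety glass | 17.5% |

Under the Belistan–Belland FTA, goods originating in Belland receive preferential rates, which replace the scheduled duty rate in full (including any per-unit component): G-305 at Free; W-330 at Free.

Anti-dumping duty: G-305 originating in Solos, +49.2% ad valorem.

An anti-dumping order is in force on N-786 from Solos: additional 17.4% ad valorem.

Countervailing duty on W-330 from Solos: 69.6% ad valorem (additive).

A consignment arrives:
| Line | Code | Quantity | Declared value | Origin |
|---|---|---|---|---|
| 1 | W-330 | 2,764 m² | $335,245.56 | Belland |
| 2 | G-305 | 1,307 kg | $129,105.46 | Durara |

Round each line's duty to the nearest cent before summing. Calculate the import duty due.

$11,217.20

Line 1 (W-330, Belland, 2,764 m², $335,245.56):
Base rate for W-330 is 17.5%.
Origin Belland qualifies under the Belistan–Belland agreement and W-330 is covered: preferential rate Free applies instead.
The additional-duty order on W-330 targets Solos, not Belland; it does not apply.
Duty = $335,245.56 × 0% = $0.00.
Line 2 (G-305, Durara, 1,307 kg, $129,105.46):
Base rate for G-305 is 8% + $0.68/kg.
G-305 has an FTA preferential rate, but origin Durara is not Belland; base rate stands.
The additional-duty order on G-305 targets Solos, not Durara; it does not apply.
Duty = $129,105.46 × 8% + 1,307 × $0.68 = $11,217.20.
Total = $0.00 + $11,217.20 = $11,217.20.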